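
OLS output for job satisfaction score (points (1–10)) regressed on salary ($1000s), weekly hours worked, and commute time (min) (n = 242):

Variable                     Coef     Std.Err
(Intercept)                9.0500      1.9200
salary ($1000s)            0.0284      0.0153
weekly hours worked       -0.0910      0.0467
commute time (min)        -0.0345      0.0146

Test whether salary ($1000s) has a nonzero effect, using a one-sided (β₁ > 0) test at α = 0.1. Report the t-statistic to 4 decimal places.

Read off: b = 0.0284, SE = 0.0153 for salary ($1000s).
H₀: β₁ = 0 vs H₁: β₁ > 0.
t = 0.0284 / 0.0153 = 1.8562.
df = n − k − 1 = 242 − 3 − 1 = 238.
One-sided p ≈ 0.0323, which is < 0.1, so reject H₀.
There is evidence that the true slope on salary ($1000s) is positive, holding the other predictors fixed.

t = 1.8562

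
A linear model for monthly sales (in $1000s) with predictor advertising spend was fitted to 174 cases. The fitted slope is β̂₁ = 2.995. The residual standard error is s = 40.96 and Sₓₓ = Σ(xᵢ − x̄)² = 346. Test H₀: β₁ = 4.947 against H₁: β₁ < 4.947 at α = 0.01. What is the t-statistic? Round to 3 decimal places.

t = -0.886

SE(β̂₁) = s/√Sₓₓ = 40.96/√346 = 2.20202.
t = (2.995 − 4.947) / 2.20202 = -0.886.
df = n − 2 = 172.
One-sided p ≈ 0.1883, which is ≥ 0.01, so fail to reject H₀.
The data do not give significant evidence that the true slope on advertising spend is below 4.947 $1000s per unit.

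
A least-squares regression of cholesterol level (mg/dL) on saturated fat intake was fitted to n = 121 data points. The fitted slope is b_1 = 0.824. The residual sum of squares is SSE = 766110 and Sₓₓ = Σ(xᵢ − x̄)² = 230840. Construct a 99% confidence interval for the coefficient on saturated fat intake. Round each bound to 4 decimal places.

(0.3868, 1.2612)

MSE = SSE/(n − 2) = 766110/119 = 6437.9.
SE(b_1) = √(MSE/Sₓₓ) = √(6437.9/230840) = 0.167.
df = n − 2 = 119.
t* = t_{0.005, 119} = 2.617776.
Margin = t* × SE = 2.617776 × 0.167 = 0.437169.
CI: 0.824 ± 0.437169 → (0.3868, 1.2612).
With 99% confidence, each one-unit increase in saturated fat intake is associated with a change of between 0.3868 and 1.2612 mg/dL in cholesterol level.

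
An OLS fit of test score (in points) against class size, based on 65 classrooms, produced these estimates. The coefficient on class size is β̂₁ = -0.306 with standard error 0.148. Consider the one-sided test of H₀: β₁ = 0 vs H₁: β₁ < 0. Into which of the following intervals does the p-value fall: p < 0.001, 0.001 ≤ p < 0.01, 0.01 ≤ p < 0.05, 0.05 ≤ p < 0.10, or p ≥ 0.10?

0.01 ≤ p < 0.05

t = -0.306 / 0.148 = -2.068.
df = n − 2 = 65 − 2 = 63.
One-sided p = P(T_{63} < t) ≈ 0.0214.
So 0.01 ≤ p < 0.05.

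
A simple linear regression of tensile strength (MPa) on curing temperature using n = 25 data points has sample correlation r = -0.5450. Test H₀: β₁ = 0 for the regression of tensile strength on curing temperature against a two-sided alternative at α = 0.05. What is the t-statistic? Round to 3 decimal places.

t = r·√(n − 2)/√(1 − r²) = -0.5450·√23/√0.702975 = -3.117.
df = n − 2 = 23.
Two-sided p ≈ 0.0048, which is < 0.05, so reject H₀.
There is evidence of a linear association between curing temperature and tensile strength.

t = -3.117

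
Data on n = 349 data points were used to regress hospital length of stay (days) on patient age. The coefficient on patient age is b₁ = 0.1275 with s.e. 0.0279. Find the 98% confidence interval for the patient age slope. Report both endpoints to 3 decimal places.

(0.062, 0.193)

df = n − 2 = 349 − 2 = 347.
t* = t_{0.01, 347} = 2.337142.
Margin = t* × SE = 2.337142 × 0.0279 = 0.06521.
CI: 0.1275 ± 0.06521 → (0.062, 0.193).
With 98% confidence, each one-unit increase in patient age is associated with a change of between 0.062 and 0.193 days in hospital length of stay.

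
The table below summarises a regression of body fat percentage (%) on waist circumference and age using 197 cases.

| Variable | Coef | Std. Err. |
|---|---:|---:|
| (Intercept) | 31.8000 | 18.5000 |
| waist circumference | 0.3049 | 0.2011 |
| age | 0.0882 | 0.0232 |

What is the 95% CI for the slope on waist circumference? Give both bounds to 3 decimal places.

(-0.092, 0.702)

Read off: b = 0.3049, SE = 0.2011 for waist circumference.
df = n − k − 1 = 197 − 2 − 1 = 194.
t* = t_{0.025, 194} = 1.972268.
Margin = t* × SE = 1.972268 × 0.2011 = 0.39662.
CI: 0.3049 ± 0.39662 → (-0.092, 0.702).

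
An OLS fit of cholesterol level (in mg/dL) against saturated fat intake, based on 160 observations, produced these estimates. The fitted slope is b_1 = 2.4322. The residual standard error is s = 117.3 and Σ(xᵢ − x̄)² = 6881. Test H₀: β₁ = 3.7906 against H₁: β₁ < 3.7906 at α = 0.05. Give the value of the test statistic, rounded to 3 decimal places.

SE(b_1) = s/√Sₓₓ = 117.3/√6881 = 1.41407.
t = (2.4322 − 3.7906) / 1.41407 = -0.961.
df = n − 2 = 158.
One-sided p ≈ 0.1691, which is ≥ 0.05, so fail to reject H₀.
The data do not give significant evidence that the true slope on saturated fat intake is below 3.7906 mg/dL per unit.

t = -0.961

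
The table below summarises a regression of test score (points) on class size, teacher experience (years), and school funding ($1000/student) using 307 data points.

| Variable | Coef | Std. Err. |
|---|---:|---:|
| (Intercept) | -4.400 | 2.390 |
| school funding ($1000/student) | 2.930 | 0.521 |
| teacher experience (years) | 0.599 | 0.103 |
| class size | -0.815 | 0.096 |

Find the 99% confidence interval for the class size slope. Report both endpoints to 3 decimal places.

Read off: b = -0.815, SE = 0.096 for class size.
df = n − k − 1 = 307 − 3 − 1 = 303.
t* = t_{0.005, 303} = 2.592152.
Margin = t* × SE = 2.592152 × 0.096 = 0.24885.
CI: -0.815 ± 0.24885 → (-1.064, -0.566).

(-1.064, -0.566)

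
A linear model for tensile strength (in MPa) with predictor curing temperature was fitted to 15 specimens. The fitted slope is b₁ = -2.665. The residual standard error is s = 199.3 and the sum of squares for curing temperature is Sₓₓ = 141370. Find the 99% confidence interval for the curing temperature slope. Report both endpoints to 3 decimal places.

(-4.262, -1.068)

SE(b₁) = s/√Sₓₓ = 199.3/√141370 = 0.530064.
df = n − 2 = 13.
t* = t_{0.005, 13} = 3.012276.
Margin = t* × SE = 3.012276 × 0.530064 = 1.59670.
CI: -2.665 ± 1.59670 → (-4.262, -1.068).
With 99% confidence, each one-unit increase in curing temperature is associated with a change of between -4.262 and -1.068 MPa in tensile strength.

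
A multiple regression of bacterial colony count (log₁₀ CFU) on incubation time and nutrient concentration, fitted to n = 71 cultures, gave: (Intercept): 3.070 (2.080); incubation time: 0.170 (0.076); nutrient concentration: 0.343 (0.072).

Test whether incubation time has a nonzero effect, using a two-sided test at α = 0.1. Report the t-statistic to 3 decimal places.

t = 2.237

Read off: b = 0.170, SE = 0.076 for incubation time.
H₀: β₁ = 0 vs H₁: β₁ ≠ 0.
t = 0.170 / 0.076 = 2.237.
df = n − k − 1 = 71 − 2 − 1 = 68.
Two-sided p ≈ 0.0286, which is < 0.1, so reject H₀.
There is evidence that incubation time is associated with bacterial colony count, holding the other predictors fixed.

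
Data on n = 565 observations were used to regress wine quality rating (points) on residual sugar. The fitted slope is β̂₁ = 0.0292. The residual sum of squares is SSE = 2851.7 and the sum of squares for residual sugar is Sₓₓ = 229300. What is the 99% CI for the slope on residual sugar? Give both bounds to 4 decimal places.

MSE = SSE/(n − 2) = 2851.7/563 = 5.06519.
SE(β̂₁) = √(MSE/Sₓₓ) = √(5.06519/229300) = 0.00469998.
df = n − 2 = 563.
t* = t_{0.005, 563} = 2.58459.
Margin = t* × SE = 2.58459 × 0.00469998 = 0.012148.
CI: 0.0292 ± 0.012148 → (0.0171, 0.0413).
With 99% confidence, each one-unit increase in residual sugar is associated with a change of between 0.0171 and 0.0413 points in wine quality rating.

(0.0171, 0.0413)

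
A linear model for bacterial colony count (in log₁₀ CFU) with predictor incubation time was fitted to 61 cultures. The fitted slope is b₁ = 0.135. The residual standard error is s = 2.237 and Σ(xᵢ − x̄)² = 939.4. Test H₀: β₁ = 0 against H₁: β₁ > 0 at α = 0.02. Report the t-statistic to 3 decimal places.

t = 1.850

SE(b₁) = s/√Sₓₓ = 2.237/√939.4 = 0.0729862.
t = 0.135 / 0.0729862 = 1.850.
df = n − 2 = 59.
One-sided p ≈ 0.0347, which is ≥ 0.02, so fail to reject H₀.
The data do not give significant evidence that the true slope on incubation time is positive.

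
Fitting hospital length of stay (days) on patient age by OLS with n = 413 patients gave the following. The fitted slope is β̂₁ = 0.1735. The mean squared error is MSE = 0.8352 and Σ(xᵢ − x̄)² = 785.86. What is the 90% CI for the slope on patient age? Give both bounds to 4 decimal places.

SE(β̂₁) = √(MSE/Sₓₓ) = √(0.8352/785.86) = 0.0326004.
df = n − 2 = 411.
t* = t_{0.05, 411} = 1.64857.
Margin = t* × SE = 1.64857 × 0.0326004 = 0.053744.
CI: 0.1735 ± 0.053744 → (0.1198, 0.2272).
With 90% confidence, each one-unit increase in patient age is associated with a change of between 0.1198 and 0.2272 days in hospital length of stay.

(0.1198, 0.2272)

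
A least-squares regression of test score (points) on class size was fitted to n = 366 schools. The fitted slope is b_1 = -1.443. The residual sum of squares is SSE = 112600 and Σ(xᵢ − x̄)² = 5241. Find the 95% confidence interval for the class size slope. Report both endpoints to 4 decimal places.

(-1.9208, -0.9652)

MSE = SSE/(n − 2) = 112600/364 = 309.341.
SE(b_1) = √(MSE/Sₓₓ) = √(309.341/5241) = 0.242947.
df = n − 2 = 364.
t* = t_{0.025, 364} = 1.966503.
Margin = t* × SE = 1.966503 × 0.242947 = 0.477756.
CI: -1.443 ± 0.477756 → (-1.9208, -0.9652).
With 95% confidence, each one-unit increase in class size is associated with a change of between -1.9208 and -0.9652 points in test score.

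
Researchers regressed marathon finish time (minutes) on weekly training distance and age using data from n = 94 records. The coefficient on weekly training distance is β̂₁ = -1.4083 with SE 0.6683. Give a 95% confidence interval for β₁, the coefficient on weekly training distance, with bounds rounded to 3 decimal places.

df = n − k − 1 = 94 − 2 − 1 = 91.
t* = t_{0.025, 91} = 1.986377.
Margin = t* × SE = 1.986377 × 0.6683 = 1.32750.
CI: -1.4083 ± 1.32750 → (-2.736, -0.081).
With 95% confidence, each one-unit increase in weekly training distance is associated with a change of between -2.736 and -0.081 minutes in marathon finish time, holding the other predictors fixed.

(-2.736, -0.081)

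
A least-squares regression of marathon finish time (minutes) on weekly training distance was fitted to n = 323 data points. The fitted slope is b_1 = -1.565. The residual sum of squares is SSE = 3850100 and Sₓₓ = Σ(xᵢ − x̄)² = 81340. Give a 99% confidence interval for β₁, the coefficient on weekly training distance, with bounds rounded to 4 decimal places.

(-2.5600, -0.5700)

MSE = SSE/(n − 2) = 3850100/321 = 11994.1.
SE(b_1) = √(MSE/Sₓₓ) = √(11994.1/81340) = 0.384.
df = n − 2 = 321.
t* = t_{0.005, 321} = 2.591232.
Margin = t* × SE = 2.591232 × 0.384 = 0.995033.
CI: -1.565 ± 0.995033 → (-2.5600, -0.5700).
With 99% confidence, each one-unit increase in weekly training distance is associated with a change of between -2.5600 and -0.5700 minutes in marathon finish time.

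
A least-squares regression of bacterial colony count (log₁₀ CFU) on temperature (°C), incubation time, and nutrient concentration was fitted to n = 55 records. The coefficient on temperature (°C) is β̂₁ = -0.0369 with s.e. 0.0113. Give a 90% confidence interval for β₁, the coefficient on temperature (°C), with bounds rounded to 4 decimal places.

(-0.0558, -0.0180)

df = n − k − 1 = 55 − 3 − 1 = 51.
t* = t_{0.05, 51} = 1.675285.
Margin = t* × SE = 1.675285 × 0.0113 = 0.018931.
CI: -0.0369 ± 0.018931 → (-0.0558, -0.0180).
With 90% confidence, each one-unit increase in temperature (°C) is associated with a change of between -0.0558 and -0.0180 log₁₀ CFU in bacterial colony count, holding the other predictors fixed.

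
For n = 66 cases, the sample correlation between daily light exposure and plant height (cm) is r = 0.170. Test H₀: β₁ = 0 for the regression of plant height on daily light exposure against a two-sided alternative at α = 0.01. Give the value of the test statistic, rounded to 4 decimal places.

t = 1.3801

t = r·√(n − 2)/√(1 − r²) = 0.170·√64/√0.9711 = 1.3801.
df = n − 2 = 64.
Two-sided p ≈ 0.1724, which is ≥ 0.01, so fail to reject H₀.
The data do not give significant evidence of a linear association between daily light exposure and plant height.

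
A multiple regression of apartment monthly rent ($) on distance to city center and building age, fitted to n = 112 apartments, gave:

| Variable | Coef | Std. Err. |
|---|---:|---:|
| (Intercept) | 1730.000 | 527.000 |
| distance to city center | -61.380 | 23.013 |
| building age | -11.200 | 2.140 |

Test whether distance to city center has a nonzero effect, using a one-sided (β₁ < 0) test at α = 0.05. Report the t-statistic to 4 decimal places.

t = -2.6672

Read off: b = -61.380, SE = 23.013 for distance to city center.
H₀: β₁ = 0 vs H₁: β₁ < 0.
t = -61.380 / 23.013 = -2.6672.
df = n − k − 1 = 112 − 2 − 1 = 109.
One-sided p ≈ 0.0044, which is < 0.05, so reject H₀.
There is evidence that the true slope on distance to city center is negative, holding the other predictors fixed.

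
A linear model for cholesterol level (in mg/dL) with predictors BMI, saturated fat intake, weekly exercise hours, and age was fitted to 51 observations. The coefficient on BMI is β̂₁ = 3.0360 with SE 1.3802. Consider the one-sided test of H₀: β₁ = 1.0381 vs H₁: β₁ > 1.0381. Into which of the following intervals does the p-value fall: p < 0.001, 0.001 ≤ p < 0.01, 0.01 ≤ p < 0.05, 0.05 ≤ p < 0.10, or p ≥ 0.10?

0.05 ≤ p < 0.10

t = (3.0360 − 1.0381) / 1.3802 = 1.448.
df = n − k − 1 = 51 − 4 − 1 = 46.
One-sided p = P(T_{46} > t) ≈ 0.0773.
So 0.05 ≤ p < 0.10.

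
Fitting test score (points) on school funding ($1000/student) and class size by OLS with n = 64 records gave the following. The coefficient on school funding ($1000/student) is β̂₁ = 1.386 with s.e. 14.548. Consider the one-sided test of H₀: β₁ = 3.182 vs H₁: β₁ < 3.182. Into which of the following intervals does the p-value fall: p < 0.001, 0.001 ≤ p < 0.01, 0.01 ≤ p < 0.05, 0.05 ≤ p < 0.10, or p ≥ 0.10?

t = (1.386 − 3.182) / 14.548 = -0.123.
df = n − k − 1 = 64 − 2 − 1 = 61.
One-sided p = P(T_{61} < t) ≈ 0.4511.
So p ≥ 0.10.

p ≥ 0.10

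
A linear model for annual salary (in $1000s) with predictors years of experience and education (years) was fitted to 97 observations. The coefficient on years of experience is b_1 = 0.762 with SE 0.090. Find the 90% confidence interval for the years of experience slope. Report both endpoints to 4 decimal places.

(0.6125, 0.9115)

df = n − k − 1 = 97 − 2 − 1 = 94.
t* = t_{0.05, 94} = 1.661226.
Margin = t* × SE = 1.661226 × 0.090 = 0.149510.
CI: 0.762 ± 0.149510 → (0.6125, 0.9115).
With 90% confidence, each one-unit increase in years of experience is associated with a change of between 0.6125 and 0.9115 $1000s in annual salary, holding the other predictors fixed.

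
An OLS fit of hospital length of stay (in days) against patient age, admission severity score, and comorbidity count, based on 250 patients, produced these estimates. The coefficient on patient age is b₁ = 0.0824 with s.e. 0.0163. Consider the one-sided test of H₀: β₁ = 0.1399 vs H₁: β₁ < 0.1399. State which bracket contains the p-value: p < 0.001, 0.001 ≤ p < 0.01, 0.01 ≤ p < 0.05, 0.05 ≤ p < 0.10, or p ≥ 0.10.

t = (0.0824 − 0.1399) / 0.0163 = -3.528.
df = n − k − 1 = 250 − 3 − 1 = 246.
One-sided p = P(T_{246} < t) ≈ 0.0003.
So p < 0.001.

p < 0.001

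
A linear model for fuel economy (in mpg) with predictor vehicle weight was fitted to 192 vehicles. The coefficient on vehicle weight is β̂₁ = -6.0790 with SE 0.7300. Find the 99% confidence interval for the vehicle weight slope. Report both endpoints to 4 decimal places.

df = n − 2 = 192 − 2 = 190.
t* = t_{0.005, 190} = 2.601952.
Margin = t* × SE = 2.601952 × 0.7300 = 1.899425.
CI: -6.0790 ± 1.899425 → (-7.9784, -4.1796).
With 99% confidence, each one-unit increase in vehicle weight is associated with a change of between -7.9784 and -4.1796 mpg in fuel economy.

(-7.9784, -4.1796)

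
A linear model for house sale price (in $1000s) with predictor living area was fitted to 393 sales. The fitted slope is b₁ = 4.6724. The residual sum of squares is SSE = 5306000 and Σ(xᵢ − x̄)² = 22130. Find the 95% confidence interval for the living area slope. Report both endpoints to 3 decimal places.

(3.133, 6.212)

MSE = SSE/(n − 2) = 5306000/391 = 13570.3.
SE(b₁) = √(MSE/Sₓₓ) = √(13570.3/22130) = 0.783077.
df = n − 2 = 391.
t* = t_{0.025, 391} = 1.96605.
Margin = t* × SE = 1.96605 × 0.783077 = 1.53957.
CI: 4.6724 ± 1.53957 → (3.133, 6.212).
With 95% confidence, each one-unit increase in living area is associated with a change of between 3.133 and 6.212 $1000s in house sale price.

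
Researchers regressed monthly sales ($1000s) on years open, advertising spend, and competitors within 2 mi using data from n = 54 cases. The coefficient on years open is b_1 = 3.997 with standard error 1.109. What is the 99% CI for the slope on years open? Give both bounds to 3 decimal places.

(1.027, 6.967)

df = n − k − 1 = 54 − 3 − 1 = 50.
t* = t_{0.005, 50} = 2.677793.
Margin = t* × SE = 2.677793 × 1.109 = 2.96967.
CI: 3.997 ± 2.96967 → (1.027, 6.967).
With 99% confidence, each one-unit increase in years open is associated with a change of between 1.027 and 6.967 $1000s in monthly sales, holding the other predictors fixed.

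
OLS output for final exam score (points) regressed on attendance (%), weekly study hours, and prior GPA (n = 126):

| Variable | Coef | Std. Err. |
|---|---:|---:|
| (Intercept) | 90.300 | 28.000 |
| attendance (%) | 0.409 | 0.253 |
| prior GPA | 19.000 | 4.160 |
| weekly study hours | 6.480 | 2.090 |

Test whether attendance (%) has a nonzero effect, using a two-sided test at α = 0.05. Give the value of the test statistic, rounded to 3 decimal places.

Read off: b = 0.409, SE = 0.253 for attendance (%).
H₀: β₁ = 0 vs H₁: β₁ ≠ 0.
t = 0.409 / 0.253 = 1.617.
df = n − k − 1 = 126 − 3 − 1 = 122.
Two-sided p ≈ 0.1085, which is ≥ 0.05, so fail to reject H₀.
The data do not give significant evidence of an association between attendance (%) and final exam score, after adjusting for the other predictors.

t = 1.617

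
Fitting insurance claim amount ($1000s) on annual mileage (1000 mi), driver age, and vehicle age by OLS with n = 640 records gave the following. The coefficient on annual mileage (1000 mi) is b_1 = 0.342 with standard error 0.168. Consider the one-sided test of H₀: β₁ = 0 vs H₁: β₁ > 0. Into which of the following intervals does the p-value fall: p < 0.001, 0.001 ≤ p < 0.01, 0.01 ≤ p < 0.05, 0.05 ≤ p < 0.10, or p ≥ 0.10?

t = 0.342 / 0.168 = 2.036.
df = n − k − 1 = 640 − 3 − 1 = 636.
One-sided p = P(T_{636} > t) ≈ 0.0211.
So 0.01 ≤ p < 0.05.

0.01 ≤ p < 0.05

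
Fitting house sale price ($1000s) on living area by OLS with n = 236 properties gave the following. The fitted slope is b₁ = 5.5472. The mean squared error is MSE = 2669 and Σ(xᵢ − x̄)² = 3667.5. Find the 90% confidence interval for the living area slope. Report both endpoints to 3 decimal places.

SE(b₁) = √(MSE/Sₓₓ) = √(2669/3667.5) = 0.853079.
df = n − 2 = 234.
t* = t_{0.05, 234} = 1.651391.
Margin = t* × SE = 1.651391 × 0.853079 = 1.40877.
CI: 5.5472 ± 1.40877 → (4.138, 6.956).
With 90% confidence, each one-unit increase in living area is associated with a change of between 4.138 and 6.956 $1000s in house sale price.

(4.138, 6.956)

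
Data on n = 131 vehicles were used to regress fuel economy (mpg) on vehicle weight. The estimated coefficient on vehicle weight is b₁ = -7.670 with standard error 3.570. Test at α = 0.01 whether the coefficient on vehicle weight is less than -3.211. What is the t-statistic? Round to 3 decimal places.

H₀: β₁ = -3.211 vs H₁: β₁ < -3.211.
t = (b₁ − β₁⁰)/SE = (-7.670 − (-3.211)) / 3.570 = -1.249.
df = n − 2 = 131 − 2 = 129.
One-sided p ≈ 0.1070, which is ≥ 0.01, so fail to reject H₀.
The data do not give significant evidence that the true slope on vehicle weight is below -3.211 mpg per unit.

t = -1.249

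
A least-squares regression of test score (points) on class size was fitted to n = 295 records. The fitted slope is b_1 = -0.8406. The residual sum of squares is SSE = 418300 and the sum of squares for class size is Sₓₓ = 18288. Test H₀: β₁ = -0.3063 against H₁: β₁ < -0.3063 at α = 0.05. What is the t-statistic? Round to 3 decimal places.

t = -1.912

MSE = SSE/(n − 2) = 418300/293 = 1427.65.
SE(b_1) = √(MSE/Sₓₓ) = √(1427.65/18288) = 0.2794.
t = (-0.8406 − (-0.3063)) / 0.2794 = -1.912.
df = n − 2 = 293.
One-sided p ≈ 0.0284, which is < 0.05, so reject H₀.
There is evidence that the true slope on class size is below -0.3063 points per unit.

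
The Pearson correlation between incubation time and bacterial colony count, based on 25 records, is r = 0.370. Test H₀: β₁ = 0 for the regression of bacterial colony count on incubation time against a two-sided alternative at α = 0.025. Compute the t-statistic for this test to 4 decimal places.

t = 1.9100

t = r·√(n − 2)/√(1 − r²) = 0.370·√23/√0.8631 = 1.9100.
df = n − 2 = 23.
Two-sided p ≈ 0.0687, which is ≥ 0.025, so fail to reject H₀.
The data do not give significant evidence of a linear association between incubation time and bacterial colony count.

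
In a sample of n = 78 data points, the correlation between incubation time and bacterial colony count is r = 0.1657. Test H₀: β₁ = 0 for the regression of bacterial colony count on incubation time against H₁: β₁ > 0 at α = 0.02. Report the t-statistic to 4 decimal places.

t = 1.4648

t = r·√(n − 2)/√(1 − r²) = 0.1657·√76/√0.972544 = 1.4648.
df = n − 2 = 76.
One-sided p ≈ 0.0736, which is ≥ 0.02, so fail to reject H₀.
The data do not give significant evidence of a linear association between incubation time and bacterial colony count.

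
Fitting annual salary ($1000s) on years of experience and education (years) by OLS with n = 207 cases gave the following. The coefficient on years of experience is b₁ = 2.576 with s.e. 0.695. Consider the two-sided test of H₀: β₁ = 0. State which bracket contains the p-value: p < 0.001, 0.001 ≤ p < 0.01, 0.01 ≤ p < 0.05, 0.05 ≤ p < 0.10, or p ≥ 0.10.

t = 2.576 / 0.695 = 3.706.
df = n − k − 1 = 207 − 2 − 1 = 204.
Two-sided p = 2·P(T_{204} > |t|) ≈ 0.0003.
So p < 0.001.

p < 0.001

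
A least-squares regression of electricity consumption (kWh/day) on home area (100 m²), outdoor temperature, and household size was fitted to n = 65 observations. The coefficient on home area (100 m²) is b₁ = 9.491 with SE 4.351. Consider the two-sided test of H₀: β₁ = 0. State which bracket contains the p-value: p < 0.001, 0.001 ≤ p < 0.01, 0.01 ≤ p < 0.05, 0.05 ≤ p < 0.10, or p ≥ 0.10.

0.01 ≤ p < 0.05

t = 9.491 / 4.351 = 2.181.
df = n − k − 1 = 65 − 3 − 1 = 61.
Two-sided p = 2·P(T_{61} > |t|) ≈ 0.0330.
So 0.01 ≤ p < 0.05.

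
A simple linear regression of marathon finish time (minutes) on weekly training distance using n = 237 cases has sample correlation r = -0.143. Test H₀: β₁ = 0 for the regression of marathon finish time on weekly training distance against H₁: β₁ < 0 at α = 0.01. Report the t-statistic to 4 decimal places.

t = r·√(n − 2)/√(1 − r²) = -0.143·√235/√0.979551 = -2.2149.
df = n − 2 = 235.
One-sided p ≈ 0.0139, which is ≥ 0.01, so fail to reject H₀.
The data do not give significant evidence of a linear association between weekly training distance and marathon finish time.

t = -2.2149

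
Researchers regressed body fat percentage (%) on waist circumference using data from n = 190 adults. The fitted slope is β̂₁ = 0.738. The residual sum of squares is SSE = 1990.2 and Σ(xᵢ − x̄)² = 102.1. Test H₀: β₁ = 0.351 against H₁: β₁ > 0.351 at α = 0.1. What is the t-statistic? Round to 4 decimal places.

t = 1.2019

MSE = SSE/(n − 2) = 1990.2/188 = 10.5862.
SE(β̂₁) = √(MSE/Sₓₓ) = √(10.5862/102.1) = 0.322001.
t = (0.738 − 0.351) / 0.322001 = 1.2019.
df = n − 2 = 188.
One-sided p ≈ 0.1155, which is ≥ 0.1, so fail to reject H₀.
The data do not give significant evidence that the true slope on waist circumference exceeds 0.351 % per unit.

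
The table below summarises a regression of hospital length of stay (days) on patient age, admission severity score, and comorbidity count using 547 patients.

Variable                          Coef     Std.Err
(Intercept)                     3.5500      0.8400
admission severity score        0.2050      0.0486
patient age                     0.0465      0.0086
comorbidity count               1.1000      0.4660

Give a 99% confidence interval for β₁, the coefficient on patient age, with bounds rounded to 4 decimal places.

(0.0243, 0.0687)

Read off: b = 0.0465, SE = 0.0086 for patient age.
df = n − k − 1 = 547 − 3 − 1 = 543.
t* = t_{0.005, 543} = 2.584914.
Margin = t* × SE = 2.584914 × 0.0086 = 0.022230.
CI: 0.0465 ± 0.022230 → (0.0243, 0.0687).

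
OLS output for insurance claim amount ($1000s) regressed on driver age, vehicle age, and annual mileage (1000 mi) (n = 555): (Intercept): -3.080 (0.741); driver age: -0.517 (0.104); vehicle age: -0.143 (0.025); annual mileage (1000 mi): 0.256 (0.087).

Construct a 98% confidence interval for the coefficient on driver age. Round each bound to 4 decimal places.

Read off: b = -0.517, SE = 0.104 for driver age.
df = n − k − 1 = 555 − 3 − 1 = 551.
t* = t_{0.01, 551} = 2.333135.
Margin = t* × SE = 2.333135 × 0.104 = 0.242646.
CI: -0.517 ± 0.242646 → (-0.7596, -0.2744).

(-0.7596, -0.2744)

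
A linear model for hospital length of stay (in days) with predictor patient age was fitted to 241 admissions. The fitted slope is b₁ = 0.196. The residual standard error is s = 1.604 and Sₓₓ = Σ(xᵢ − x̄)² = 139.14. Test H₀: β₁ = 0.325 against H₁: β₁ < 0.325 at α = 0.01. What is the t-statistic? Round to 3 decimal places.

t = -0.949

SE(b₁) = s/√Sₓₓ = 1.604/√139.14 = 0.135981.
t = (0.196 − 0.325) / 0.135981 = -0.949.
df = n − 2 = 239.
One-sided p ≈ 0.1719, which is ≥ 0.01, so fail to reject H₀.
The data do not give significant evidence that the true slope on patient age is below 0.325 days per unit.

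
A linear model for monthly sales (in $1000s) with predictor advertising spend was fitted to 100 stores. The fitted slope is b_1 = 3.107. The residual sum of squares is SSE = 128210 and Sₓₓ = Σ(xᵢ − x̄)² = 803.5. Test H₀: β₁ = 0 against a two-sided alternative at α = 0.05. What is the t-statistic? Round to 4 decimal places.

MSE = SSE/(n − 2) = 128210/98 = 1308.27.
SE(b_1) = √(MSE/Sₓₓ) = √(1308.27/803.5) = 1.27601.
t = 3.107 / 1.27601 = 2.4349.
df = n − 2 = 98.
Two-sided p ≈ 0.0167, which is < 0.05, so reject H₀.
There is evidence that advertising spend is associated with monthly sales.

t = 2.4349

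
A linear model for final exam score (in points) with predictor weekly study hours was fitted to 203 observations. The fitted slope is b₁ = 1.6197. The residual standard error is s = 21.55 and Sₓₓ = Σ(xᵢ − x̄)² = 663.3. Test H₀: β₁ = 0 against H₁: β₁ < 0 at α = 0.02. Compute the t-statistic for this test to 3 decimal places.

SE(b₁) = s/√Sₓₓ = 21.55/√663.3 = 0.836743.
t = 1.6197 / 0.836743 = 1.936.
df = n − 2 = 201.
One-sided p ≈ 0.9728, which is ≥ 0.02, so fail to reject H₀.
The data do not give significant evidence that the true slope on weekly study hours is negative.

t = 1.936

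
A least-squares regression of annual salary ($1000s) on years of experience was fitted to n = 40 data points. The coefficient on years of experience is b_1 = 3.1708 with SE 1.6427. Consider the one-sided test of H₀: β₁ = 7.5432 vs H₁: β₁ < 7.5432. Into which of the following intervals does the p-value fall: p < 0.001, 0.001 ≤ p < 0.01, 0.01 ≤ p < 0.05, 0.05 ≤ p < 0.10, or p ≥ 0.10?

0.001 ≤ p < 0.01

t = (3.1708 − 7.5432) / 1.6427 = -2.662.
df = n − 2 = 40 − 2 = 38.
One-sided p = P(T_{38} < t) ≈ 0.0057.
So 0.001 ≤ p < 0.01.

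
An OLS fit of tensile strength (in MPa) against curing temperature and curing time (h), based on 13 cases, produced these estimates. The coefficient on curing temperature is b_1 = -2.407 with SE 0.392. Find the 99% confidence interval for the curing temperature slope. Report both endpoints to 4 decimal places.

(-3.6494, -1.1646)

df = n − k − 1 = 13 − 2 − 1 = 10.
t* = t_{0.005, 10} = 3.169273.
Margin = t* × SE = 3.169273 × 0.392 = 1.242355.
CI: -2.407 ± 1.242355 → (-3.6494, -1.1646).
With 99% confidence, each one-unit increase in curing temperature is associated with a change of between -3.6494 and -1.1646 MPa in tensile strength, holding the other predictors fixed.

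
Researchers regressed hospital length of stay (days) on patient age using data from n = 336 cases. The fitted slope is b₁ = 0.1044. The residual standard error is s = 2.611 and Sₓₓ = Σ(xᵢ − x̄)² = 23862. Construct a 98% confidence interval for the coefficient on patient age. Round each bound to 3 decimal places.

(0.065, 0.144)

SE(b₁) = s/√Sₓₓ = 2.611/√23862 = 0.0169026.
df = n − 2 = 334.
t* = t_{0.01, 334} = 2.337564.
Margin = t* × SE = 2.337564 × 0.0169026 = 0.03951.
CI: 0.1044 ± 0.03951 → (0.065, 0.144).
With 98% confidence, each one-unit increase in patient age is associated with a change of between 0.065 and 0.144 days in hospital length of stay.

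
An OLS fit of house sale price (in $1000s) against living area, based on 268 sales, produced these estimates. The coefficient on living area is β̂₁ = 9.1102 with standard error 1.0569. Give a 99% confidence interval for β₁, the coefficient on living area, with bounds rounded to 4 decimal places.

(6.3681, 11.8523)

df = n − 2 = 268 − 2 = 266.
t* = t_{0.005, 266} = 2.594438.
Margin = t* × SE = 2.594438 × 1.0569 = 2.742062.
CI: 9.1102 ± 2.742062 → (6.3681, 11.8523).
With 99% confidence, each one-unit increase in living area is associated with a change of between 6.3681 and 11.8523 $1000s in house sale price.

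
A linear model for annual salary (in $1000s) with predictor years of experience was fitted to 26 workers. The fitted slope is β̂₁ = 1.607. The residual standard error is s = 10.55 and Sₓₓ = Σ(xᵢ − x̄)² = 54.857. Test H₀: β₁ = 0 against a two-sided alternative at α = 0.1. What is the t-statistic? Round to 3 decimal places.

SE(β̂₁) = s/√Sₓₓ = 10.55/√54.857 = 1.42441.
t = 1.607 / 1.42441 = 1.128.
df = n − 2 = 24.
Two-sided p ≈ 0.2704, which is ≥ 0.1, so fail to reject H₀.
The data do not give significant evidence of an association between years of experience and annual salary.

t = 1.128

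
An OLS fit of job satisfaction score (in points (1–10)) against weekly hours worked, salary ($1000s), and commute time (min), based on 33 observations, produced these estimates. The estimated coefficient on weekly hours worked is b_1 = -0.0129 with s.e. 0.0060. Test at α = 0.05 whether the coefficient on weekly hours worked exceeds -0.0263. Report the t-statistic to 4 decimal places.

t = 2.2333

H₀: β₁ = -0.0263 vs H₁: β₁ > -0.0263.
t = (b_1 − β₁⁰)/SE = (-0.0129 − (-0.0263)) / 0.0060 = 2.2333.
df = n − k − 1 = 33 − 3 − 1 = 29.
One-sided p ≈ 0.0167, which is < 0.05, so reject H₀.
There is evidence that the true slope on weekly hours worked exceeds -0.0263 points (1–10) per unit, holding the other predictors fixed.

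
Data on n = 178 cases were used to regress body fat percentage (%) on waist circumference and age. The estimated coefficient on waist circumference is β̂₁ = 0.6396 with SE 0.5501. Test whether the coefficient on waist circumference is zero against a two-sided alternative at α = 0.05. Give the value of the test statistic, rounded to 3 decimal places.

t = 1.163

H₀: β₁ = 0 vs H₁: β₁ ≠ 0.
t = (β̂₁ − β₁⁰)/SE = 0.6396 / 0.5501 = 1.163.
df = n − k − 1 = 178 − 2 − 1 = 175.
Two-sided p ≈ 0.2465, which is ≥ 0.05, so fail to reject H₀.
The data do not give significant evidence of an association between waist circumference and body fat percentage, after adjusting for the other predictors.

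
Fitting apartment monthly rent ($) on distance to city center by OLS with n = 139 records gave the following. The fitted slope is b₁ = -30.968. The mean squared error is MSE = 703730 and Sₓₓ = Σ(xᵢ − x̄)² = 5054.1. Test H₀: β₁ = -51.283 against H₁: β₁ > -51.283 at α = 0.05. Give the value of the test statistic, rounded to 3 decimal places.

t = 1.722

SE(b₁) = √(MSE/Sₓₓ) = √(703730/5054.1) = 11.8.
t = (-30.968 − (-51.283)) / 11.8 = 1.722.
df = n − 2 = 137.
One-sided p ≈ 0.0437, which is < 0.05, so reject H₀.
There is evidence that the true slope on distance to city center exceeds -51.283 $ per unit.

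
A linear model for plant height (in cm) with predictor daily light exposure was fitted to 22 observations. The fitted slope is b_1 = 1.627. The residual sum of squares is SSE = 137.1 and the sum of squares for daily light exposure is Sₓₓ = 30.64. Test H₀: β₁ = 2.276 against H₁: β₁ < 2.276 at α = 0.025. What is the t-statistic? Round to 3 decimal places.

MSE = SSE/(n − 2) = 137.1/20 = 6.855.
SE(b_1) = √(MSE/Sₓₓ) = √(6.855/30.64) = 0.472998.
t = (1.627 − 2.276) / 0.472998 = -1.372.
df = n − 2 = 20.
One-sided p ≈ 0.0926, which is ≥ 0.025, so fail to reject H₀.
The data do not give significant evidence that the true slope on daily light exposure is below 2.276 cm per unit.

t = -1.372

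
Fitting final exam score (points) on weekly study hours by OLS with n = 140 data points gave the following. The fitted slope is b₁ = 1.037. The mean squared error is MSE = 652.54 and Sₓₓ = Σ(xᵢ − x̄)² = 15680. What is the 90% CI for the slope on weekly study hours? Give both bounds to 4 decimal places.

(0.6992, 1.3748)

SE(b₁) = √(MSE/Sₓₓ) = √(652.54/15680) = 0.204.
df = n − 2 = 138.
t* = t_{0.05, 138} = 1.65597.
Margin = t* × SE = 1.65597 × 0.204 = 0.337818.
CI: 1.037 ± 0.337818 → (0.6992, 1.3748).
With 90% confidence, each one-unit increase in weekly study hours is associated with a change of between 0.6992 and 1.3748 points in final exam score.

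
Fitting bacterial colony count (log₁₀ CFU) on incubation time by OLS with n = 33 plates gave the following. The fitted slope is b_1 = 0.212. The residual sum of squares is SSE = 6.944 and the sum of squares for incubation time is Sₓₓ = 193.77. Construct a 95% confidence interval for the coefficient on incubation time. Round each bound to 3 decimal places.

(0.143, 0.281)

MSE = SSE/(n − 2) = 6.944/31 = 0.224.
SE(b_1) = √(MSE/Sₓₓ) = √(0.224/193.77) = 0.0340001.
df = n − 2 = 31.
t* = t_{0.025, 31} = 2.039513.
Margin = t* × SE = 2.039513 × 0.0340001 = 0.06934.
CI: 0.212 ± 0.06934 → (0.143, 0.281).
With 95% confidence, each one-unit increase in incubation time is associated with a change of between 0.143 and 0.281 log₁₀ CFU in bacterial colony count.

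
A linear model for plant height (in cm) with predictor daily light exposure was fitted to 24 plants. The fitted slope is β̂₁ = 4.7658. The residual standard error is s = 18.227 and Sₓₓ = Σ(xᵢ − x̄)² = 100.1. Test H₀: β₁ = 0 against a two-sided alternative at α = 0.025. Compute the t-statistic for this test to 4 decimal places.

SE(β̂₁) = s/√Sₓₓ = 18.227/√100.1 = 1.82179.
t = 4.7658 / 1.82179 = 2.6160.
df = n − 2 = 22.
Two-sided p ≈ 0.0158, which is < 0.025, so reject H₀.
There is evidence that daily light exposure is associated with plant height.

t = 2.6160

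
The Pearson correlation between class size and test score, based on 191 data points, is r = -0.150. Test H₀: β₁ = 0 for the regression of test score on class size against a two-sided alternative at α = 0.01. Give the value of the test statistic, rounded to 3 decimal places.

t = -2.086

t = r·√(n − 2)/√(1 − r²) = -0.150·√189/√0.9775 = -2.086.
df = n − 2 = 189.
Two-sided p ≈ 0.0383, which is ≥ 0.01, so fail to reject H₀.
The data do not give significant evidence of a linear association between class size and test score.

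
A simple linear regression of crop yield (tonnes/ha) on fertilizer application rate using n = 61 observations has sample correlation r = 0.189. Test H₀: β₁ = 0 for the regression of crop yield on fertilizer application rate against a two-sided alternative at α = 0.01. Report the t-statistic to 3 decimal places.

t = r·√(n − 2)/√(1 − r²) = 0.189·√59/√0.964279 = 1.478.
df = n − 2 = 59.
Two-sided p ≈ 0.1446, which is ≥ 0.01, so fail to reject H₀.
The data do not give significant evidence of a linear association between fertilizer application rate and crop yield.

t = 1.478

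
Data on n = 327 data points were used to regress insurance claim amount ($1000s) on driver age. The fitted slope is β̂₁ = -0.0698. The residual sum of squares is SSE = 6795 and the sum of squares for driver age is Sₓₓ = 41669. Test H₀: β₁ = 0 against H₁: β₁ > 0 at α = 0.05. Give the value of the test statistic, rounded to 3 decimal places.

MSE = SSE/(n − 2) = 6795/325 = 20.9077.
SE(β̂₁) = √(MSE/Sₓₓ) = √(20.9077/41669) = 0.0223999.
t = -0.0698 / 0.0223999 = -3.116.
df = n − 2 = 325.
One-sided p ≈ 0.9990, which is ≥ 0.05, so fail to reject H₀.
The data do not give significant evidence that the true slope on driver age is positive.

t = -3.116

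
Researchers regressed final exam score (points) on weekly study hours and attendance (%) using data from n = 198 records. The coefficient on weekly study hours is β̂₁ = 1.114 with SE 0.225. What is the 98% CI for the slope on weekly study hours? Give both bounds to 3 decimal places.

(0.586, 1.642)

df = n − k − 1 = 198 − 2 − 1 = 195.
t* = t_{0.01, 195} = 2.345623.
Margin = t* × SE = 2.345623 × 0.225 = 0.52777.
CI: 1.114 ± 0.52777 → (0.586, 1.642).
With 98% confidence, each one-unit increase in weekly study hours is associated with a change of between 0.586 and 1.642 points in final exam score, holding the other predictors fixed.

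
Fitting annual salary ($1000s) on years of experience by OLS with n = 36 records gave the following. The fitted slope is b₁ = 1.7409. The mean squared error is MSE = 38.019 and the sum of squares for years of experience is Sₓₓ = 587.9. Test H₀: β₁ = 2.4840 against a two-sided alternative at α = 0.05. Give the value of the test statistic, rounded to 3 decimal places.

SE(b₁) = √(MSE/Sₓₓ) = √(38.019/587.9) = 0.254301.
t = (1.7409 − 2.4840) / 0.254301 = -2.922.
df = n − 2 = 34.
Two-sided p ≈ 0.0061, which is < 0.05, so reject H₀.
There is evidence that the true slope on years of experience differs from 2.4840 $1000s per unit.

t = -2.922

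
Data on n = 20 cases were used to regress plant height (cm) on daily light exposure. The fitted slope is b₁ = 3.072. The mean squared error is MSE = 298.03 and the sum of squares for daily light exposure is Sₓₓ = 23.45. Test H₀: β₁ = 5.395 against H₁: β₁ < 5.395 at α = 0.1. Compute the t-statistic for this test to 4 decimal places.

SE(b₁) = √(MSE/Sₓₓ) = √(298.03/23.45) = 3.56499.
t = (3.072 − 5.395) / 3.56499 = -0.6516.
df = n − 2 = 18.
One-sided p ≈ 0.2614, which is ≥ 0.1, so fail to reject H₀.
The data do not give significant evidence that the true slope on daily light exposure is below 5.395 cm per unit.

t = -0.6516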